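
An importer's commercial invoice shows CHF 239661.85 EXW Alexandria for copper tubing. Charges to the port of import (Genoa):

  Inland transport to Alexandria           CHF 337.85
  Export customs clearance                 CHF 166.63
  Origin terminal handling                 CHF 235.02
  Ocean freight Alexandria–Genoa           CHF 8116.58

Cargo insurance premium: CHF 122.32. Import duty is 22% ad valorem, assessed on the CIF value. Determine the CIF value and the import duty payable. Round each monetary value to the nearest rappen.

CIF = EXW price + pre-shipment costs + freight + insurance
CIF = 239661.85 + 337.85 + 166.63 + 235.02 + 8116.58 + 122.32 = 248640.25
Import duty = 248640.25 × 22% = 54700.86

CIF value: CHF 248640.25; import duty: CHF 54700.86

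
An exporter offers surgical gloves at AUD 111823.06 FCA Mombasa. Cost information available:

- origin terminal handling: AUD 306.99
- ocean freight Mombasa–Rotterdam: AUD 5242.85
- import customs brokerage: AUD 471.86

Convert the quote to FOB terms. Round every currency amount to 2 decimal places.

FOB price: AUD 112130.05

Not relevant to the conversion: brokerage, freight — on the buyer under both terms; not part of either seller's price.
From FCA to FOB, the seller additionally bears: origin terminal.
FOB price = 111823.06 + 306.99 = 112130.05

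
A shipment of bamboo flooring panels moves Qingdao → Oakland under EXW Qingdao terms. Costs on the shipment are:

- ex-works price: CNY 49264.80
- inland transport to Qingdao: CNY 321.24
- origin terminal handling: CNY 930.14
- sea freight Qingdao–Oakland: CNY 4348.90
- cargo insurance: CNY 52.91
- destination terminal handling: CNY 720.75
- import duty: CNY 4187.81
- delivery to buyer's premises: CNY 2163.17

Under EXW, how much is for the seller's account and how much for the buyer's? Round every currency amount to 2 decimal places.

EXW: the seller makes goods available at their premises; the buyer bears all onward costs.
Seller's account: goods 49264.80 = 49264.80
Buyer's account: inland to port 321.24 + origin terminal 930.14 + freight 4348.90 + insurance 52.91 + destination terminal 720.75 + duty 4187.81 + delivery 2163.17 = 12724.92

Seller: CNY 49264.80; buyer: CNY 12724.92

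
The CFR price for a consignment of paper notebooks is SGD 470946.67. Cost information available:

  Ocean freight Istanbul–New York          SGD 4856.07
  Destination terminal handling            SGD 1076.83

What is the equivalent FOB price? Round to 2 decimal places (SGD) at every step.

Not relevant to the conversion: destination terminal — on the buyer under both terms; not part of either seller's price.
From CFR to FOB, the seller no longer bears: freight.
FOB price = 470946.67 − 4856.07 = 466090.60

FOB price: SGD 466090.60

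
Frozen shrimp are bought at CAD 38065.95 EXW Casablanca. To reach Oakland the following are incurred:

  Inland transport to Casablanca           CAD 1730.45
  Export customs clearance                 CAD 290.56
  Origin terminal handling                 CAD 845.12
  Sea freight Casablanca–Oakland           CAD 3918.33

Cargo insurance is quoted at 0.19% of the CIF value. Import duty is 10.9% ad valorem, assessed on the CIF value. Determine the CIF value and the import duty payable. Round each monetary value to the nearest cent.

CIF value: CAD 44935.79; import duty: CAD 4898.00

Let C be the CIF value. C = EXW price + pre-shipment costs + freight + 0.19% × C
C − 0.19% × C = 38065.95 + 1730.45 + 290.56 + 845.12 + 3918.33
0.9981 × C = 44850.41
C = 44850.41 / 0.9981 = 44935.79
Insurance premium = 0.19% × 44935.79 = 85.38
Import duty = 44935.79 × 10.9% = 4898.00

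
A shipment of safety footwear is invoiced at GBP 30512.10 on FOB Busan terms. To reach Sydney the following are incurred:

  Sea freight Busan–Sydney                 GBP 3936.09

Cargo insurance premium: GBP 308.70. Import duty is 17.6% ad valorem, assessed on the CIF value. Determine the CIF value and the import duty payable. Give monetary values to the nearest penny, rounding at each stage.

CIF = FOB price + freight + insurance
CIF = 30512.10 + 3936.09 + 308.70 = 34756.89
Import duty = 34756.89 × 17.6% = 6117.21

CIF value: GBP 34756.89; import duty: GBP 6117.21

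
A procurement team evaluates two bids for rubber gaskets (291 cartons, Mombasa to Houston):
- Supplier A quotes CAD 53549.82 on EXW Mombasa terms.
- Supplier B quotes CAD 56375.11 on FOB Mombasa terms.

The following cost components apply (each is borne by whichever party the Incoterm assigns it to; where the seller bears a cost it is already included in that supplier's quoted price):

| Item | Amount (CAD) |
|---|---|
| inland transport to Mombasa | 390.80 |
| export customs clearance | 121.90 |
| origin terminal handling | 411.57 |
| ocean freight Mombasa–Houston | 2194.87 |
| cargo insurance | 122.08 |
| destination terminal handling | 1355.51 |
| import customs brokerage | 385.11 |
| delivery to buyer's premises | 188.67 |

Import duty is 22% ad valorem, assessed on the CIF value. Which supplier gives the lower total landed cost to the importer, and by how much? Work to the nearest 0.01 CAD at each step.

Supplier A is cheaper by CAD 2319.24

Supplier A (EXW):
CIF value = EXW price + inland to port + export clearance + origin terminal + freight + insurance = 53549.82 + 390.80 + 121.90 + 411.57 + 2194.87 + 122.08 = 56791.04
Import duty = 56791.04 × 22% = 12494.03
Buyer bears (A): 390.80 + 121.90 + 411.57 + 2194.87 + 122.08 + 1355.51 + 385.11 + 188.67 = 5170.51
Landed cost (A) = invoice 53549.82 + 5170.51 + duty 12494.03 = 71214.36
Supplier B (FOB):
CIF value = FOB price + freight + insurance = 56375.11 + 2194.87 + 122.08 = 58692.06
Import duty = 58692.06 × 22% = 12912.25
Buyer bears (B): 2194.87 + 122.08 + 1355.51 + 385.11 + 188.67 = 4246.24
Landed cost (B) = invoice 56375.11 + 4246.24 + duty 12912.25 = 73533.60
Difference = |71214.36 − 73533.60| = 2319.24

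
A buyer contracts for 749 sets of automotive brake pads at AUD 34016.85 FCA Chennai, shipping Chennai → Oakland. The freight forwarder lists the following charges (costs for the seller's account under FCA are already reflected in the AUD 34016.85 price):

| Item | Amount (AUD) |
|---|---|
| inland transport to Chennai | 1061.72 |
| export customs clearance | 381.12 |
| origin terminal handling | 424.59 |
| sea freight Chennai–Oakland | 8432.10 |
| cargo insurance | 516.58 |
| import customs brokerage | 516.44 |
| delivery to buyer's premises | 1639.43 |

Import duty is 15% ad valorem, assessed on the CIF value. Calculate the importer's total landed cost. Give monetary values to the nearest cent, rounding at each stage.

Total landed cost: AUD 52054.51

FCA: the seller delivers export-cleared goods to the carrier; the buyer bears costs from that point.
Already in the invoice (seller's account under FCA): inland to port, export clearance — exclude.
CIF value = FCA price + origin terminal + freight + insurance = 34016.85 + 424.59 + 8432.10 + 516.58 = 43390.12
Import duty = 43390.12 × 15% = 6508.52
Buyer bears: origin terminal 424.59 + freight 8432.10 + insurance 516.58 + brokerage 516.44 + delivery 1639.43 + duty 6508.52 = 18037.66
Landed cost = invoice 34016.85 + 18037.66 = 52054.51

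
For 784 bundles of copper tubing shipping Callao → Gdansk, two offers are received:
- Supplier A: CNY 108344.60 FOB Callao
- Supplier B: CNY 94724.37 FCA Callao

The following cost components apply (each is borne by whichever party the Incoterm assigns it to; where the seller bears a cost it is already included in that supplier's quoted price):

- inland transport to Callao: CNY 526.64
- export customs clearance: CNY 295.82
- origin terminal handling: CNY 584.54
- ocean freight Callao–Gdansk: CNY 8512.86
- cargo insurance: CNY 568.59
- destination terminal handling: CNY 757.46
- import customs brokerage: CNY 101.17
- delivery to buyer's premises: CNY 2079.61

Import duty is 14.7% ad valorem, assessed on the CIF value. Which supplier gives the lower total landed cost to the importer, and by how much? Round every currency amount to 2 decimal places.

Supplier A (FOB):
CIF value = FOB price + freight + insurance = 108344.60 + 8512.86 + 568.59 = 117426.05
Import duty = 117426.05 × 14.7% = 17261.63
Buyer bears (A): 8512.86 + 568.59 + 757.46 + 101.17 + 2079.61 = 12019.69
Landed cost (A) = invoice 108344.60 + 12019.69 + duty 17261.63 = 137625.92
Supplier B (FCA):
CIF value = FCA price + origin terminal + freight + insurance = 94724.37 + 584.54 + 8512.86 + 568.59 = 104390.36
Import duty = 104390.36 × 14.7% = 15345.38
Buyer bears (B): 584.54 + 8512.86 + 568.59 + 757.46 + 101.17 + 2079.61 = 12604.23
Landed cost (B) = invoice 94724.37 + 12604.23 + duty 15345.38 = 122673.98
Difference = |137625.92 − 122673.98| = 14951.94

Supplier B is cheaper by CNY 14951.94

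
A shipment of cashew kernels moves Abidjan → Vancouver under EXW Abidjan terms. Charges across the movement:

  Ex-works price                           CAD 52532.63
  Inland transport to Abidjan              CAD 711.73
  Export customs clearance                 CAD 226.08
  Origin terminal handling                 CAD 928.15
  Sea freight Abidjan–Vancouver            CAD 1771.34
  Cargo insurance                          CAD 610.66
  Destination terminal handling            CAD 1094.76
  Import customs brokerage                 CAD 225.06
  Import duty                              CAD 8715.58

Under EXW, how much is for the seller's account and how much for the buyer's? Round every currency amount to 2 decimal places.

EXW: the seller makes goods available at their premises; the buyer bears all onward costs.
Seller's account: goods 52532.63 = 52532.63
Buyer's account: inland to port 711.73 + export clearance 226.08 + origin terminal 928.15 + freight 1771.34 + insurance 610.66 + destination terminal 1094.76 + brokerage 225.06 + duty 8715.58 = 14283.36

Seller: CAD 52532.63; buyer: CAD 14283.36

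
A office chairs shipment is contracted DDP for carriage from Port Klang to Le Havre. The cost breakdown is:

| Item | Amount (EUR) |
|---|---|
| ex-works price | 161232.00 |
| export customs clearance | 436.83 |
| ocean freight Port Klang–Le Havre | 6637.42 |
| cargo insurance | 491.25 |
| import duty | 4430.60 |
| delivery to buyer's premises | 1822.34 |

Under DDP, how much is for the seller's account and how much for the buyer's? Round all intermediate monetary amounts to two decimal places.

Seller: EUR 175050.44; buyer: EUR 0.00

DDP: the seller bears all costs including import duty.
Seller's account: goods 161232.00 + export clearance 436.83 + freight 6637.42 + insurance 491.25 + duty 4430.60 + delivery 1822.34 = 175050.44
Buyer's account: 0.00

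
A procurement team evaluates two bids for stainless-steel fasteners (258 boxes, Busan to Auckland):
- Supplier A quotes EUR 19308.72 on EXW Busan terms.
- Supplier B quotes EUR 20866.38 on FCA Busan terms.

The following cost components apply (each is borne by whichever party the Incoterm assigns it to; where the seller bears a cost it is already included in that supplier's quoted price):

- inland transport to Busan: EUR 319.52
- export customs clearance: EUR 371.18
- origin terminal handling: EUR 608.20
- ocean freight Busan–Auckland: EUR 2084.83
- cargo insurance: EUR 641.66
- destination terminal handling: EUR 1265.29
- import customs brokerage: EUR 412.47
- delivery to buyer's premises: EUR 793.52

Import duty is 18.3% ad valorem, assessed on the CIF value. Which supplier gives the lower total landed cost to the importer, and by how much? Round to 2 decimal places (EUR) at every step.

Supplier A (EXW):
CIF value = EXW price + inland to port + export clearance + origin terminal + freight + insurance = 19308.72 + 319.52 + 371.18 + 608.20 + 2084.83 + 641.66 = 23334.11
Import duty = 23334.11 × 18.3% = 4270.14
Buyer bears (A): 319.52 + 371.18 + 608.20 + 2084.83 + 641.66 + 1265.29 + 412.47 + 793.52 = 6496.67
Landed cost (A) = invoice 19308.72 + 6496.67 + duty 4270.14 = 30075.53
Supplier B (FCA):
CIF value = FCA price + origin terminal + freight + insurance = 20866.38 + 608.20 + 2084.83 + 641.66 = 24201.07
Import duty = 24201.07 × 18.3% = 4428.80
Buyer bears (B): 608.20 + 2084.83 + 641.66 + 1265.29 + 412.47 + 793.52 = 5805.97
Landed cost (B) = invoice 20866.38 + 5805.97 + duty 4428.80 = 31101.15
Difference = |30075.53 − 31101.15| = 1025.62

Supplier A is cheaper by EUR 1025.62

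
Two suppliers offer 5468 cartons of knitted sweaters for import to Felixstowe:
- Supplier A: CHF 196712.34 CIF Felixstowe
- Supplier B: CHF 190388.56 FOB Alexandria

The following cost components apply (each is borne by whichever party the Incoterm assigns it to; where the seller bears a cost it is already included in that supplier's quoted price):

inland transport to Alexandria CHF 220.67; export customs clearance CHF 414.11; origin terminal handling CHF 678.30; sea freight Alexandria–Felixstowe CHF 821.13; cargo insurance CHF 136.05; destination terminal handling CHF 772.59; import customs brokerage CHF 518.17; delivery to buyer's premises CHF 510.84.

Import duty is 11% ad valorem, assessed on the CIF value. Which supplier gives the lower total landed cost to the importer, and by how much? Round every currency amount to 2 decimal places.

Supplier B is cheaper by CHF 5956.93

Supplier A (CIF):
The CIF price already equals the CIF value: 196712.34
Import duty = 196712.34 × 11% = 21638.36
Buyer bears (A): 772.59 + 518.17 + 510.84 = 1801.60
Landed cost (A) = invoice 196712.34 + 1801.60 + duty 21638.36 = 220152.30
Supplier B (FOB):
CIF value = FOB price + freight + insurance = 190388.56 + 821.13 + 136.05 = 191345.74
Import duty = 191345.74 × 11% = 21048.03
Buyer bears (B): 821.13 + 136.05 + 772.59 + 518.17 + 510.84 = 2758.78
Landed cost (B) = invoice 190388.56 + 2758.78 + duty 21048.03 = 214195.37
Difference = |220152.30 − 214195.37| = 5956.93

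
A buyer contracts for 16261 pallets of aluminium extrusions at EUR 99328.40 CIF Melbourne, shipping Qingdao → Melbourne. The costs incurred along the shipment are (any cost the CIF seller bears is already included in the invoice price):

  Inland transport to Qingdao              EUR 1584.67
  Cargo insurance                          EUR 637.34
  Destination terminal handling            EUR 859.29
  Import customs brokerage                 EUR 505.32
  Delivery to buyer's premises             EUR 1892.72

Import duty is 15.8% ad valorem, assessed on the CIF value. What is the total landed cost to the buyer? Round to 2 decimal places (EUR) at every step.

Total landed cost: EUR 118279.62

CIF: the seller pays costs through ocean freight and marine insurance to the destination port.
Already in the invoice (seller's account under CIF): inland to port, insurance — exclude.
The CIF price already equals the CIF value: 99328.40
Import duty = 99328.40 × 15.8% = 15693.89
Buyer bears: destination terminal 859.29 + brokerage 505.32 + delivery 1892.72 + duty 15693.89 = 18951.22
Landed cost = invoice 99328.40 + 18951.22 = 118279.62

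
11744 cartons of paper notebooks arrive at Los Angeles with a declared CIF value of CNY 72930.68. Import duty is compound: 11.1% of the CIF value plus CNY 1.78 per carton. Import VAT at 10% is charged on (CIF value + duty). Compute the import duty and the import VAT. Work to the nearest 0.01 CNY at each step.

Ad valorem component: 72930.68 × 11.1% = 8095.31
Specific component: 11744 × 1.78 = 20904.32
Import duty = 8095.31 + 20904.32 = 28999.63
VAT base = CIF + duty = 72930.68 + 28999.63 = 101930.31
Import VAT = 101930.31 × 10% = 10193.03

Import duty: CNY 28999.63; import VAT: CNY 10193.03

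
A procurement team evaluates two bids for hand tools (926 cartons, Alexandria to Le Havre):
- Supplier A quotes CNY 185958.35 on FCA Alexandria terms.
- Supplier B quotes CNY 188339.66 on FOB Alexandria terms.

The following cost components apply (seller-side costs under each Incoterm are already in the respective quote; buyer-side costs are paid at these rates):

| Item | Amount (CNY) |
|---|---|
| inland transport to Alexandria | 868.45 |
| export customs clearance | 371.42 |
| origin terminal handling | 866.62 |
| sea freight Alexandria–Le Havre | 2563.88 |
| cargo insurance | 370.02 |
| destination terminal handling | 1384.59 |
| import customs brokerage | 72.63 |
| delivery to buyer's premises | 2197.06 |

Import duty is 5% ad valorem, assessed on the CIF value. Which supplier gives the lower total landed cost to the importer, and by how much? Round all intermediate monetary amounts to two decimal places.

Supplier A is cheaper by CNY 1590.43

Supplier A (FCA):
CIF value = FCA price + origin terminal + freight + insurance = 185958.35 + 866.62 + 2563.88 + 370.02 = 189758.87
Import duty = 189758.87 × 5% = 9487.94
Buyer bears (A): 866.62 + 2563.88 + 370.02 + 1384.59 + 72.63 + 2197.06 = 7454.80
Landed cost (A) = invoice 185958.35 + 7454.80 + duty 9487.94 = 202901.09
Supplier B (FOB):
CIF value = FOB price + freight + insurance = 188339.66 + 2563.88 + 370.02 = 191273.56
Import duty = 191273.56 × 5% = 9563.68
Buyer bears (B): 2563.88 + 370.02 + 1384.59 + 72.63 + 2197.06 = 6588.18
Landed cost (B) = invoice 188339.66 + 6588.18 + duty 9563.68 = 204491.52
Difference = |202901.09 − 204491.52| = 1590.43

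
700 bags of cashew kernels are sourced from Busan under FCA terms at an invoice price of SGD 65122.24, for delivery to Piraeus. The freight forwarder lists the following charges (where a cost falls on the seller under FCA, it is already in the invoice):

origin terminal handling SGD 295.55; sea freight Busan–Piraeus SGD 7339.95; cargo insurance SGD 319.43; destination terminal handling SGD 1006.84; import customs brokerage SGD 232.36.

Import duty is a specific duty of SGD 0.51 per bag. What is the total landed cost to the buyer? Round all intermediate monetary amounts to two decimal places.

FCA: the seller delivers export-cleared goods to the carrier; the buyer bears costs from that point.
CIF value = FCA price + origin terminal + freight + insurance = 65122.24 + 295.55 + 7339.95 + 319.43 = 73077.17
Import duty = 700 × 0.51 = 357.00
Buyer bears: origin terminal 295.55 + freight 7339.95 + insurance 319.43 + destination terminal 1006.84 + brokerage 232.36 + duty 357.00 = 9551.13
Landed cost = invoice 65122.24 + 9551.13 = 74673.37

Total landed cost: SGD 74673.37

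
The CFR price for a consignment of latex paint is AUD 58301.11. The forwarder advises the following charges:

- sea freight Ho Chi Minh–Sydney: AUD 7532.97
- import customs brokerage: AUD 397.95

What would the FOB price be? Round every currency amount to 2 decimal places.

Not relevant to the conversion: brokerage — on the buyer under both terms; not part of either seller's price.
From CFR to FOB, the seller no longer bears: freight.
FOB price = 58301.11 − 7532.97 = 50768.14

FOB price: AUD 50768.14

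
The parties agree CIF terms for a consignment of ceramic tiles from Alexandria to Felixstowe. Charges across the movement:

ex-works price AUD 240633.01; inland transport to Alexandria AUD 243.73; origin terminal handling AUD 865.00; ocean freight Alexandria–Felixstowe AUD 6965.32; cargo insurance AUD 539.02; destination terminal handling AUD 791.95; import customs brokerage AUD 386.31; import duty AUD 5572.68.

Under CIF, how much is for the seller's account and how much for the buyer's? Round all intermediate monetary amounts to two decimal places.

CIF: the seller pays costs through ocean freight and marine insurance to the destination port.
Seller's account: goods 240633.01 + inland to port 243.73 + origin terminal 865.00 + freight 6965.32 + insurance 539.02 = 249246.08
Buyer's account: destination terminal 791.95 + brokerage 386.31 + duty 5572.68 = 6750.94

Seller: AUD 249246.08; buyer: AUD 6750.94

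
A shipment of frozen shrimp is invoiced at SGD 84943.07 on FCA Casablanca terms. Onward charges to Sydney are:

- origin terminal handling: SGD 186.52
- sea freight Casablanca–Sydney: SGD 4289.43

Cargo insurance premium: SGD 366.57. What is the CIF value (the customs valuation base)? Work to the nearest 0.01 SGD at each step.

CIF = FCA price + pre-shipment costs + freight + insurance
CIF = 84943.07 + 186.52 + 4289.43 + 366.57 = 89785.59

CIF value: SGD 89785.59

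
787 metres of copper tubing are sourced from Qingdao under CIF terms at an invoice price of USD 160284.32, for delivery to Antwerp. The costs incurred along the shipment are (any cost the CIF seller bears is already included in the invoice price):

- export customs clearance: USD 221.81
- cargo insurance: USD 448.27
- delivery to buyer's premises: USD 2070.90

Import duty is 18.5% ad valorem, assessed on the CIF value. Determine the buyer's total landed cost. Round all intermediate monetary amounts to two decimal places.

CIF: the seller pays costs through ocean freight and marine insurance to the destination port.
Already in the invoice (seller's account under CIF): export clearance, insurance — exclude.
The CIF price already equals the CIF value: 160284.32
Import duty = 160284.32 × 18.5% = 29652.60
Buyer bears: delivery 2070.90 + duty 29652.60 = 31723.50
Landed cost = invoice 160284.32 + 31723.50 = 192007.82

Total landed cost: USD 192007.82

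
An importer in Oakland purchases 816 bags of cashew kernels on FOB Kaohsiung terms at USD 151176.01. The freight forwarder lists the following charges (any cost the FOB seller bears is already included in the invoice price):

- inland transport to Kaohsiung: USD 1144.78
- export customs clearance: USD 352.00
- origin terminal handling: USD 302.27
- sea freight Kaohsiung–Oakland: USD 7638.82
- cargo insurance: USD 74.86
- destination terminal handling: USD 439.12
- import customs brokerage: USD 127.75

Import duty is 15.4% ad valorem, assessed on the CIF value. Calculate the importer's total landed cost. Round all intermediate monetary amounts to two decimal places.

Total landed cost: USD 183925.57

FOB: the seller bears costs until goods are on board at the origin port; the buyer bears freight, insurance and all costs thereafter.
Already in the invoice (seller's account under FOB): inland to port, export clearance, origin terminal — exclude.
CIF value = FOB price + freight + insurance = 151176.01 + 7638.82 + 74.86 = 158889.69
Import duty = 158889.69 × 15.4% = 24469.01
Buyer bears: freight 7638.82 + insurance 74.86 + destination terminal 439.12 + brokerage 127.75 + duty 24469.01 = 32749.56
Landed cost = invoice 151176.01 + 32749.56 = 183925.57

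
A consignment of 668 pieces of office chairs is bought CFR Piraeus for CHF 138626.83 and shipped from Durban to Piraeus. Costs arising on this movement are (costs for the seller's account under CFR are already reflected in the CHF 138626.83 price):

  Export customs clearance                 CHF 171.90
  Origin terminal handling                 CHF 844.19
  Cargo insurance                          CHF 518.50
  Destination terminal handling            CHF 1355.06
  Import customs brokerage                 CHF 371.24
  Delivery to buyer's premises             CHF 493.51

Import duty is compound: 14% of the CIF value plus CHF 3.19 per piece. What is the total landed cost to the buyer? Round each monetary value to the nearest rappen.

Total landed cost: CHF 162976.41

CFR: the seller pays costs through ocean freight to the destination port, but not insurance.
Already in the invoice (seller's account under CFR): export clearance, origin terminal — exclude.
CIF value = CFR price + insurance = 138626.83 + 518.50 = 139145.33
Ad valorem component: 139145.33 × 14% = 19480.35
Specific component: 668 × 3.19 = 2130.92
Import duty = 19480.35 + 2130.92 = 21611.27
Buyer bears: insurance 518.50 + destination terminal 1355.06 + brokerage 371.24 + delivery 493.51 + duty 21611.27 = 24349.58
Landed cost = invoice 138626.83 + 24349.58 = 162976.41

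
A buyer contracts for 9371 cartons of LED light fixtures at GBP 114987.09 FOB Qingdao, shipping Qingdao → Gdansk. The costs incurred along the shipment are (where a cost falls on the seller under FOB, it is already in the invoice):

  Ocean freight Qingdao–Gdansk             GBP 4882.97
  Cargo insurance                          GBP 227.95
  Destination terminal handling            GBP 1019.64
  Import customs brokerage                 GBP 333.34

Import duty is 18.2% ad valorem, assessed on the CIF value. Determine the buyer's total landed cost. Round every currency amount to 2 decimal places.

FOB: the seller bears costs until goods are on board at the origin port; the buyer bears freight, insurance and all costs thereafter.
CIF value = FOB price + freight + insurance = 114987.09 + 4882.97 + 227.95 = 120098.01
Import duty = 120098.01 × 18.2% = 21857.84
Buyer bears: freight 4882.97 + insurance 227.95 + destination terminal 1019.64 + brokerage 333.34 + duty 21857.84 = 28321.74
Landed cost = invoice 114987.09 + 28321.74 = 143308.83

Total landed cost: GBP 143308.83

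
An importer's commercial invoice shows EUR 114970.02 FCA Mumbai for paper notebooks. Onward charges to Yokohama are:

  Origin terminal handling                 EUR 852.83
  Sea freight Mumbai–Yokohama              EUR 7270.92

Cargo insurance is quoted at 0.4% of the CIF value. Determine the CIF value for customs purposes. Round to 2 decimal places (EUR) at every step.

CIF value: EUR 123588.12

Let C be the CIF value. C = FCA price + pre-shipment costs + freight + 0.4% × C
C − 0.4% × C = 114970.02 + 852.83 + 7270.92
0.996 × C = 123093.77
C = 123093.77 / 0.996 = 123588.12
Insurance premium = 0.4% × 123588.12 = 494.35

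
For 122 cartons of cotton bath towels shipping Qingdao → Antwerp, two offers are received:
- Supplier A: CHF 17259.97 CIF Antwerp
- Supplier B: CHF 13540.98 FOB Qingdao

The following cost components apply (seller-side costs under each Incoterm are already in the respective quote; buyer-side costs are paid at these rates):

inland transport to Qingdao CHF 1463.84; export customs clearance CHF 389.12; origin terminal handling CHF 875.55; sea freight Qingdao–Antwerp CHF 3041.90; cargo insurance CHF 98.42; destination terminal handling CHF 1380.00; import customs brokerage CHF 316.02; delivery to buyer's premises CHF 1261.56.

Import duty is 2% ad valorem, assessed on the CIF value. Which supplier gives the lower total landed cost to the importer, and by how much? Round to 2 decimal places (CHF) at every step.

Supplier A (CIF):
The CIF price already equals the CIF value: 17259.97
Import duty = 17259.97 × 2% = 345.20
Buyer bears (A): 1380.00 + 316.02 + 1261.56 = 2957.58
Landed cost (A) = invoice 17259.97 + 2957.58 + duty 345.20 = 20562.75
Supplier B (FOB):
CIF value = FOB price + freight + insurance = 13540.98 + 3041.90 + 98.42 = 16681.30
Import duty = 16681.30 × 2% = 333.63
Buyer bears (B): 3041.90 + 98.42 + 1380.00 + 316.02 + 1261.56 = 6097.90
Landed cost (B) = invoice 13540.98 + 6097.90 + duty 333.63 = 19972.51
Difference = |20562.75 − 19972.51| = 590.24

Supplier B is cheaper by CHF 590.24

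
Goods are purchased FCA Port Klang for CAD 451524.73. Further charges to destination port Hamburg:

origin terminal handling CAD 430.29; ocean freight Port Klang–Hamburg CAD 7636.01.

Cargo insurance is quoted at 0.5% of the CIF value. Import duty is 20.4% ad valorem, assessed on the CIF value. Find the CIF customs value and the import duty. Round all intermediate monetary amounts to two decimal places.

Let C be the CIF value. C = FCA price + pre-shipment costs + freight + 0.5% × C
C − 0.5% × C = 451524.73 + 430.29 + 7636.01
0.995 × C = 459591.03
C = 459591.03 / 0.995 = 461900.53
Insurance premium = 0.5% × 461900.53 = 2309.50
Import duty = 461900.53 × 20.4% = 94227.71

CIF value: CAD 461900.53; import duty: CAD 94227.71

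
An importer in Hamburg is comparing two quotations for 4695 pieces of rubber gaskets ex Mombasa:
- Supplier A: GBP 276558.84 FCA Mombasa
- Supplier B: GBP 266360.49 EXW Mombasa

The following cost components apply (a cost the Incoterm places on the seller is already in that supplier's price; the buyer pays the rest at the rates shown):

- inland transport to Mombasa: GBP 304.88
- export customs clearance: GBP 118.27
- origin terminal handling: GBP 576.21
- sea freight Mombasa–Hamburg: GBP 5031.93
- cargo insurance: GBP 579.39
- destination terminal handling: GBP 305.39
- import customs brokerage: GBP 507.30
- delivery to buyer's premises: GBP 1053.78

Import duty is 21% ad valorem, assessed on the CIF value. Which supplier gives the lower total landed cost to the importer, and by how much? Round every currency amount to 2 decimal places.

Supplier B is cheaper by GBP 11827.99

Supplier A (FCA):
CIF value = FCA price + origin terminal + freight + insurance = 276558.84 + 576.21 + 5031.93 + 579.39 = 282746.37
Import duty = 282746.37 × 21% = 59376.74
Buyer bears (A): 576.21 + 5031.93 + 579.39 + 305.39 + 507.30 + 1053.78 = 8054.00
Landed cost (A) = invoice 276558.84 + 8054.00 + duty 59376.74 = 343989.58
Supplier B (EXW):
CIF value = EXW price + inland to port + export clearance + origin terminal + freight + insurance = 266360.49 + 304.88 + 118.27 + 576.21 + 5031.93 + 579.39 = 272971.17
Import duty = 272971.17 × 21% = 57323.95
Buyer bears (B): 304.88 + 118.27 + 576.21 + 5031.93 + 579.39 + 305.39 + 507.30 + 1053.78 = 8477.15
Landed cost (B) = invoice 266360.49 + 8477.15 + duty 57323.95 = 332161.59
Difference = |343989.58 − 332161.59| = 11827.99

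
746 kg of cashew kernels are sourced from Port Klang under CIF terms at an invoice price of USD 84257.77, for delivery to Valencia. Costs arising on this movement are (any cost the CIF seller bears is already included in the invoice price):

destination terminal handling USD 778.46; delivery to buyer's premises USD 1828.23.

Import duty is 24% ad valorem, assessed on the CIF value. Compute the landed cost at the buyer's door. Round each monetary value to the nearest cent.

Total landed cost: USD 107086.32

CIF: the seller pays costs through ocean freight and marine insurance to the destination port.
The CIF price already equals the CIF value: 84257.77
Import duty = 84257.77 × 24% = 20221.86
Buyer bears: destination terminal 778.46 + delivery 1828.23 + duty 20221.86 = 22828.55
Landed cost = invoice 84257.77 + 22828.55 = 107086.32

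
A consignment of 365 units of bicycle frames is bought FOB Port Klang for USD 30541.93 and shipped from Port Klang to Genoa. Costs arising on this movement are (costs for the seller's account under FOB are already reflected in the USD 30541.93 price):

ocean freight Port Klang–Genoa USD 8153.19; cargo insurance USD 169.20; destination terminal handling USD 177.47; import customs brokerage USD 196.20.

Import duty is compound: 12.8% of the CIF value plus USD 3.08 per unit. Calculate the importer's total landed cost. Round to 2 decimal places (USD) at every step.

FOB: the seller bears costs until goods are on board at the origin port; the buyer bears freight, insurance and all costs thereafter.
CIF value = FOB price + freight + insurance = 30541.93 + 8153.19 + 169.20 = 38864.32
Ad valorem component: 38864.32 × 12.8% = 4974.63
Specific component: 365 × 3.08 = 1124.20
Import duty = 4974.63 + 1124.20 = 6098.83
Buyer bears: freight 8153.19 + insurance 169.20 + destination terminal 177.47 + brokerage 196.20 + duty 6098.83 = 14794.89
Landed cost = invoice 30541.93 + 14794.89 = 45336.82

Total landed cost: USD 45336.82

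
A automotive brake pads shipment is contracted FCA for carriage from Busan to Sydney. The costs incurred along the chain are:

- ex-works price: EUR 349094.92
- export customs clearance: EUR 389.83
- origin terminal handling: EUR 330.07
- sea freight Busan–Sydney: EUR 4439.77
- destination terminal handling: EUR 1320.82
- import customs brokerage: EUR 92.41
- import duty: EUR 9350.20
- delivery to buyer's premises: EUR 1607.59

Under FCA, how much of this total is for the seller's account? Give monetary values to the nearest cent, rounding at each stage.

Seller's account: EUR 349484.75

FCA: the seller delivers export-cleared goods to the carrier; the buyer bears costs from that point.
Seller's account: goods 349094.92 + export clearance 389.83 = 349484.75
Buyer's account: origin terminal 330.07 + freight 4439.77 + destination terminal 1320.82 + brokerage 92.41 + duty 9350.20 + delivery 1607.59 = 17140.86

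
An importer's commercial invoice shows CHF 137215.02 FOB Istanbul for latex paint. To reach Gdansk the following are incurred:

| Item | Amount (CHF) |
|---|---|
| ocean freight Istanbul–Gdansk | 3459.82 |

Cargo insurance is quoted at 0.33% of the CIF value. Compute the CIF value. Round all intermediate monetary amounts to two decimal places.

CIF value: CHF 141140.60

Let C be the CIF value. C = FOB price + freight + 0.33% × C
C − 0.33% × C = 137215.02 + 3459.82
0.9967 × C = 140674.84
C = 140674.84 / 0.9967 = 141140.60
Insurance premium = 0.33% × 141140.60 = 465.76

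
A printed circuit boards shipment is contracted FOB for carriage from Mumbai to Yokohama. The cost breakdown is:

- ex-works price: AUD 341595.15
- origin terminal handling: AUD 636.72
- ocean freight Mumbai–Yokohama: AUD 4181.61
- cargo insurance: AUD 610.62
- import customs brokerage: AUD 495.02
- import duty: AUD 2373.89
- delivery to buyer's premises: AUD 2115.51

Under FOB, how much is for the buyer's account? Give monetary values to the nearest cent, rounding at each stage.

Buyer's account: AUD 9776.65

FOB: the seller bears costs until goods are on board at the origin port; the buyer bears freight, insurance and all costs thereafter.
Seller's account: goods 341595.15 + origin terminal 636.72 = 342231.87
Buyer's account: freight 4181.61 + insurance 610.62 + brokerage 495.02 + duty 2373.89 + delivery 2115.51 = 9776.65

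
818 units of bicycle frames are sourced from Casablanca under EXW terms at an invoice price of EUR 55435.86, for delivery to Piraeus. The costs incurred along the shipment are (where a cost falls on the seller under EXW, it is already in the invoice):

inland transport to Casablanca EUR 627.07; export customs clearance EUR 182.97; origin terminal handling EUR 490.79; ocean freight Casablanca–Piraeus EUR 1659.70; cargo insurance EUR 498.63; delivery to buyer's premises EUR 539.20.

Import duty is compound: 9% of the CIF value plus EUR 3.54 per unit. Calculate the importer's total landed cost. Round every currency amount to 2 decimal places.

Total landed cost: EUR 67630.49

EXW: the seller makes goods available at their premises; the buyer bears all onward costs.
CIF value = EXW price + inland to port + export clearance + origin terminal + freight + insurance = 55435.86 + 627.07 + 182.97 + 490.79 + 1659.70 + 498.63 = 58895.02
Ad valorem component: 58895.02 × 9% = 5300.55
Specific component: 818 × 3.54 = 2895.72
Import duty = 5300.55 + 2895.72 = 8196.27
Buyer bears: inland to port 627.07 + export clearance 182.97 + origin terminal 490.79 + freight 1659.70 + insurance 498.63 + delivery 539.20 + duty 8196.27 = 12194.63
Landed cost = invoice 55435.86 + 12194.63 = 67630.49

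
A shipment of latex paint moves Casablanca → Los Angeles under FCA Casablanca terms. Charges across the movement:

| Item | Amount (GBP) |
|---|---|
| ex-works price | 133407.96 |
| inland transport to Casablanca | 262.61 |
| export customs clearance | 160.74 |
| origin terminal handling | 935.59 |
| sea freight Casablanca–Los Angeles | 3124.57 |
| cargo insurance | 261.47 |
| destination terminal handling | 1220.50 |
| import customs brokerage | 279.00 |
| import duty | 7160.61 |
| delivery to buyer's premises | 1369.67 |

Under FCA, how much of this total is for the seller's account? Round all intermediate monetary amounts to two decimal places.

FCA: the seller delivers export-cleared goods to the carrier; the buyer bears costs from that point.
Seller's account: goods 133407.96 + inland to port 262.61 + export clearance 160.74 = 133831.31
Buyer's account: origin terminal 935.59 + freight 3124.57 + insurance 261.47 + destination terminal 1220.50 + brokerage 279.00 + duty 7160.61 + delivery 1369.67 = 14351.41

Seller's account: GBP 133831.31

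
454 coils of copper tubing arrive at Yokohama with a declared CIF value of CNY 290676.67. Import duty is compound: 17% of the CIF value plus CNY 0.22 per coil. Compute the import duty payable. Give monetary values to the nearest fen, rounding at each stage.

Ad valorem component: 290676.67 × 17% = 49415.03
Specific component: 454 × 0.22 = 99.88
Import duty = 49415.03 + 99.88 = 49514.91

Import duty: CNY 49514.91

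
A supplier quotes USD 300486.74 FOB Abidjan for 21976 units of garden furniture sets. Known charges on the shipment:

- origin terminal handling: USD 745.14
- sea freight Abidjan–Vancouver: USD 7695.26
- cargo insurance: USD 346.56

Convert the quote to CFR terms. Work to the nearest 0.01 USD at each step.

Not relevant to the conversion: origin terminal — on the seller under both FOB and CFR; already in the FOB price and stays in the CFR price. insurance — on the buyer under both terms; not part of either seller's price.
From FOB to CFR, the seller additionally bears: freight.
CFR price = 300486.74 + 7695.26 = 308182.00

CFR price: USD 308182.00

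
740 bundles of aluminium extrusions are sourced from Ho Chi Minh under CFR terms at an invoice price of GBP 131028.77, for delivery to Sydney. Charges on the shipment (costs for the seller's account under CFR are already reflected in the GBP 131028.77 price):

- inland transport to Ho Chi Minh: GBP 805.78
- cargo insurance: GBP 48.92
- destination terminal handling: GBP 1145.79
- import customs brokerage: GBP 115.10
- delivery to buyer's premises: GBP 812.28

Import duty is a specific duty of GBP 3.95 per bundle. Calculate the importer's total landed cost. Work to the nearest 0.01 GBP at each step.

Total landed cost: GBP 136073.86

CFR: the seller pays costs through ocean freight to the destination port, but not insurance.
Already in the invoice (seller's account under CFR): inland to port — exclude.
CIF value = CFR price + insurance = 131028.77 + 48.92 = 131077.69
Import duty = 740 × 3.95 = 2923.00
Buyer bears: insurance 48.92 + destination terminal 1145.79 + brokerage 115.10 + delivery 812.28 + duty 2923.00 = 5045.09
Landed cost = invoice 131028.77 + 5045.09 = 136073.86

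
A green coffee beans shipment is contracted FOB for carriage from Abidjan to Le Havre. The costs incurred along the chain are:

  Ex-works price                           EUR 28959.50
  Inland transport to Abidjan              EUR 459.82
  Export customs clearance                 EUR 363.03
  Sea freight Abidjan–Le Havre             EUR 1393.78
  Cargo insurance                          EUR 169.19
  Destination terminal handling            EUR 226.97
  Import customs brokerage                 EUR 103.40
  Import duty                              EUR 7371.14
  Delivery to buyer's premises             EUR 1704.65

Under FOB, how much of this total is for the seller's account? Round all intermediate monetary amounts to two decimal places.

Seller's account: EUR 29782.35

FOB: the seller bears costs until goods are on board at the origin port; the buyer bears freight, insurance and all costs thereafter.
Seller's account: goods 28959.50 + inland to port 459.82 + export clearance 363.03 = 29782.35
Buyer's account: freight 1393.78 + insurance 169.19 + destination terminal 226.97 + brokerage 103.40 + duty 7371.14 + delivery 1704.65 = 10969.13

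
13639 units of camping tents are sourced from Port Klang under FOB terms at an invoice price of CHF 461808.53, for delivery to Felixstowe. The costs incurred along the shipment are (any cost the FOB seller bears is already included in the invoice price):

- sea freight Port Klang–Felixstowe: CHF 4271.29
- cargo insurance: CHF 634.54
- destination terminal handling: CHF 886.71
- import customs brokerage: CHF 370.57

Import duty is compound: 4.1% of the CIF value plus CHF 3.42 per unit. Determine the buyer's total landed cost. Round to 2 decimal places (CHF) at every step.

Total landed cost: CHF 533752.31

FOB: the seller bears costs until goods are on board at the origin port; the buyer bears freight, insurance and all costs thereafter.
CIF value = FOB price + freight + insurance = 461808.53 + 4271.29 + 634.54 = 466714.36
Ad valorem component: 466714.36 × 4.1% = 19135.29
Specific component: 13639 × 3.42 = 46645.38
Import duty = 19135.29 + 46645.38 = 65780.67
Buyer bears: freight 4271.29 + insurance 634.54 + destination terminal 886.71 + brokerage 370.57 + duty 65780.67 = 71943.78
Landed cost = invoice 461808.53 + 71943.78 = 533752.31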